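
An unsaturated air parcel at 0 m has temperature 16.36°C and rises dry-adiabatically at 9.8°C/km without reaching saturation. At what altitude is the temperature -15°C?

Height above start = (16.36 − (-15)) / 9.8 = 3.2 km
Altitude = 0 m + 3200 m = 3200 m

3200 m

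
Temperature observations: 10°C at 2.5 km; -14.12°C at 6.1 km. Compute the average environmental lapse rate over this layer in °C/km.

Γ = −ΔT/Δz = (10 − (-14.12)) / (6100 − 2500) m
  = 24.12°C / 3.6 km = 6.7°C/km

6.7°C/km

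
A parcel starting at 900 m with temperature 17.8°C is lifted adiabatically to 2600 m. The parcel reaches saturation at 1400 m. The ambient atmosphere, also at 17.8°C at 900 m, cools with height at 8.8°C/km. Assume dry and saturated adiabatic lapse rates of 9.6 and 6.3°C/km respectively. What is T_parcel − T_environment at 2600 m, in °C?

+2.6°C (parcel warmer than environment)

Parcel:
  From 900 m to 1400 m (dry): cools by 9.6 × 0.5 = 4.8°C, giving 13°C.
  From 1400 m to 2600 m (saturated): cools by 6.3 × 1.2 = 7.56°C, giving 5.44°C.
Environment:
  From 900 m to 2600 m (environment): cools by 8.8 × 1.7 = 14.96°C, giving 2.84°C.
T_parcel − T_env = 5.44 − 2.84 = +2.6°C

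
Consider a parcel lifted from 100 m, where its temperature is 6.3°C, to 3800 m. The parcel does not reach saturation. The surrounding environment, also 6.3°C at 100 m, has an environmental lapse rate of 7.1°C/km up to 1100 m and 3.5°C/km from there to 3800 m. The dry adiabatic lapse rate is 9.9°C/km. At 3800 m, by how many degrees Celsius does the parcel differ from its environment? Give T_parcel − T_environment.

Parcel:
  100–3800 m, dry: Δz = 3.7 km ⇒ ΔT = -36.63°C; T = -30.33°C
Environment:
  100–1100 m, environment, lower layer: Δz = 1 km ⇒ ΔT = -7.1°C; T = -0.8°C
  1100–3800 m, environment, upper layer: Δz = 2.7 km ⇒ ΔT = -9.45°C; T = -10.25°C
T_parcel − T_env = -30.33 − (-10.25) = -20.08°C

-20.08°C (parcel cooler than environment)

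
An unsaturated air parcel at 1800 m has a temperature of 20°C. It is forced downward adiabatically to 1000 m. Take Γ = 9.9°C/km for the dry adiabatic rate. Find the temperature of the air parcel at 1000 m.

27.92°C

Dry adiabatic to 1000 m: +9.9 × 0.8 km = +7.92°C, so T = 27.92°C.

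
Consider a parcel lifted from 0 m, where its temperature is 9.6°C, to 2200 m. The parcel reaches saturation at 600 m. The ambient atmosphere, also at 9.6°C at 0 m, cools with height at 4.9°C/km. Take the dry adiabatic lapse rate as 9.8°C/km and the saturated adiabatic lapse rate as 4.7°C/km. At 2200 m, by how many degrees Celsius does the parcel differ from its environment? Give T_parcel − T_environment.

-2.62°C (parcel cooler than environment)

Parcel:
  0–600 m, dry: Δz = 0.6 km ⇒ ΔT = -5.88°C; T = 3.72°C
  600–2200 m, saturated: Δz = 1.6 km ⇒ ΔT = -7.52°C; T = -3.8°C
Environment:
  0–2200 m, environment: Δz = 2.2 km ⇒ ΔT = -10.78°C; T = -1.18°C
T_parcel − T_env = -3.8 − (-1.18) = -2.62°C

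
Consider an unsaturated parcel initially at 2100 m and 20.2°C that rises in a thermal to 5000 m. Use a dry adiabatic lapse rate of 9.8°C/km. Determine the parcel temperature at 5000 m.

2100–5000 m, dry adiabatic: Δz = 2.9 km ⇒ ΔT = -28.42°C; T = -8.22°C

-8.22°C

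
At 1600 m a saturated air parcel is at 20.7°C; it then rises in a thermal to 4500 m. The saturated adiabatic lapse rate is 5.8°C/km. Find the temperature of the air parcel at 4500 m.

From 1600 m to 4500 m (saturated adiabatic): cools by 5.8 × 2.9 = 16.82°C, giving 3.88°C.

3.88°C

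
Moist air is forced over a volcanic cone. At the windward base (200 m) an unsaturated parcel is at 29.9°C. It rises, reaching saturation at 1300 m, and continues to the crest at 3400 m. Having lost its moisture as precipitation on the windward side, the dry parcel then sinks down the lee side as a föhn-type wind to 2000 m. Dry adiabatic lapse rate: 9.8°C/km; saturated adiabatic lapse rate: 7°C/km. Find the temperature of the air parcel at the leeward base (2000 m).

From 200 m to 1300 m (dry): cools by 9.8 × 1.1 = 10.78°C, giving 19.12°C.
From 1300 m to 3400 m (saturated): cools by 7 × 2.1 = 14.7°C, giving 4.42°C.
From 3400 m to 2000 m (dry descent): warms by 9.8 × 1.4 = 13.72°C, giving 18.14°C.

18.14°C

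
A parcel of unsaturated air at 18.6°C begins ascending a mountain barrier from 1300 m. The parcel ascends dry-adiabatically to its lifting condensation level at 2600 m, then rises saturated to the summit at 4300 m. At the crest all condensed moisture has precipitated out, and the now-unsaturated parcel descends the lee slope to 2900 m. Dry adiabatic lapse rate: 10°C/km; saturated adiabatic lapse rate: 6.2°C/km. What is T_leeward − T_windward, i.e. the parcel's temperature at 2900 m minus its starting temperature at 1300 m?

-9.54°C

Dry to 2600 m: -10 × 1.3 km = -13°C, so T = 5.6°C.
Saturated to 4300 m: -6.2 × 1.7 km = -10.54°C, so T = -4.94°C.
Dry descent to 2900 m: +10 × 1.4 km = +14°C, so T = 9.06°C.
Net change vs windward start: 9.06 − 18.6 = -9.54°C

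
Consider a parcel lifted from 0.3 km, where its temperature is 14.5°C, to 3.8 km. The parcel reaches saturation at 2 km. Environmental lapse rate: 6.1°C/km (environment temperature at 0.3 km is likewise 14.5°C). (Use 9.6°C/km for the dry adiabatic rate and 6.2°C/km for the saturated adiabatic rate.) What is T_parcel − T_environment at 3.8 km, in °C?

-6.13°C (parcel cooler than environment)

Parcel:
  Dry to 2000 m: -9.6 × 1.7 km = -16.32°C, so T = -1.82°C.
  Saturated to 3800 m: -6.2 × 1.8 km = -11.16°C, so T = -12.98°C.
Environment:
  Environment to 3800 m: -6.1 × 3.5 km = -21.35°C, so T = -6.85°C.
T_parcel − T_env = -12.98 − (-6.85) = -6.13°C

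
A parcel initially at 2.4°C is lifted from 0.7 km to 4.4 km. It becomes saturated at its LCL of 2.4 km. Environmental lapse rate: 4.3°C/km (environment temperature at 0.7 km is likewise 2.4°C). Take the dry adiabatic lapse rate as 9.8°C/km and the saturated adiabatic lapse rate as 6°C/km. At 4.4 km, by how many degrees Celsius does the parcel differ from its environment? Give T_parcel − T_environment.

-12.75°C (parcel cooler than environment)

Parcel:
  700–2400 m, dry: Δz = 1.7 km ⇒ ΔT = -16.66°C; T = -14.26°C
  2400–4400 m, saturated: Δz = 2 km ⇒ ΔT = -12°C; T = -26.26°C
Environment:
  700–4400 m, environment: Δz = 3.7 km ⇒ ΔT = -15.91°C; T = -13.51°C
T_parcel − T_env = -26.26 − (-13.51) = -12.75°C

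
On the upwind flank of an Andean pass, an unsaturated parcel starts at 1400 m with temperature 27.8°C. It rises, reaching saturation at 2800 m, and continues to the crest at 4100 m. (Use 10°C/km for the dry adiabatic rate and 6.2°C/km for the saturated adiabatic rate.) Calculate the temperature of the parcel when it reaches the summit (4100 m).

1400–2800 m, dry: Δz = 1.4 km ⇒ ΔT = -14°C; T = 13.8°C
2800–4100 m, saturated: Δz = 1.3 km ⇒ ΔT = -8.06°C; T = 5.74°C

5.74°C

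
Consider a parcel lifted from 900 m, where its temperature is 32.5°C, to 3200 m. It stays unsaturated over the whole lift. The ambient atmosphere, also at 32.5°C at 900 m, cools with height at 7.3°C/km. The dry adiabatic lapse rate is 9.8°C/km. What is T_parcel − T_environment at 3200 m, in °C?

Parcel:
  Dry to 3200 m: -9.8 × 2.3 km = -22.54°C, so T = 9.96°C.
Environment:
  Environment to 3200 m: -7.3 × 2.3 km = -16.79°C, so T = 15.71°C.
T_parcel − T_env = 9.96 − 15.71 = -5.75°C

-5.75°C (parcel cooler than environment)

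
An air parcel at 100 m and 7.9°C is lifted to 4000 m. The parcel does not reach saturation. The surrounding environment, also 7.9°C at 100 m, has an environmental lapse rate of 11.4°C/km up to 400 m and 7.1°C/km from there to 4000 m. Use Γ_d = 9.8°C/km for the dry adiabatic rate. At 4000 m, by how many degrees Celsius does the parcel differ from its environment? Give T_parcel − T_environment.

-9.24°C (parcel cooler than environment)

Parcel:
  From 100 m to 4000 m (dry): cools by 9.8 × 3.9 = 38.22°C, giving -30.32°C.
Environment:
  From 100 m to 400 m (environment, lower layer): cools by 11.4 × 0.3 = 3.42°C, giving 4.48°C.
  From 400 m to 4000 m (environment, upper layer): cools by 7.1 × 3.6 = 25.56°C, giving -21.08°C.
T_parcel − T_env = -30.32 − (-21.08) = -9.24°C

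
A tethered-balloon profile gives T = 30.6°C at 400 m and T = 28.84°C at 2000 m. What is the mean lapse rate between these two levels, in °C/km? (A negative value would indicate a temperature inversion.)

Γ = −ΔT/Δz = (30.6 − 28.84) / (2000 − 400) m
  = 1.76°C / 1.6 km = 1.1°C/km

1.1°C/km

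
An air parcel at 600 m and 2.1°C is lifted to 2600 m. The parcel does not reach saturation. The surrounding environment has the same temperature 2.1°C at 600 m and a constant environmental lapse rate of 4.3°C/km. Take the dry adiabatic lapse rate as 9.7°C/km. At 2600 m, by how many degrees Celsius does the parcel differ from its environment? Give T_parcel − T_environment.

Parcel:
  From 600 m to 2600 m (dry): cools by 9.7 × 2 = 19.4°C, giving -17.3°C.
Environment:
  From 600 m to 2600 m (environment): cools by 4.3 × 2 = 8.6°C, giving -6.5°C.
T_parcel − T_env = -17.3 − (-6.5) = -10.8°C

-10.8°C (parcel cooler than environment)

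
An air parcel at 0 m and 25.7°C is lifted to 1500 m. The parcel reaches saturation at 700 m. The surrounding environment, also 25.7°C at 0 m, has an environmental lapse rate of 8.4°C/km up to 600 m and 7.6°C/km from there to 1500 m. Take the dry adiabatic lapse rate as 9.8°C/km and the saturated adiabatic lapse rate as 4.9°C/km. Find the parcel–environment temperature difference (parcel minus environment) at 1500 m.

+1.1°C (parcel warmer than environment)

Parcel:
  0 → 700 m (dry, 9.8°C/km): ΔT = -9.8 × 0.7 = -6.86°C → T = 18.84°C
  700 → 1500 m (saturated, 4.9°C/km): ΔT = -4.9 × 0.8 = -3.92°C → T = 14.92°C
Environment:
  0 → 600 m (environment, lower layer, 8.4°C/km): ΔT = -8.4 × 0.6 = -5.04°C → T = 20.66°C
  600 → 1500 m (environment, upper layer, 7.6°C/km): ΔT = -7.6 × 0.9 = -6.84°C → T = 13.82°C
T_parcel − T_env = 14.92 − 13.82 = +1.1°C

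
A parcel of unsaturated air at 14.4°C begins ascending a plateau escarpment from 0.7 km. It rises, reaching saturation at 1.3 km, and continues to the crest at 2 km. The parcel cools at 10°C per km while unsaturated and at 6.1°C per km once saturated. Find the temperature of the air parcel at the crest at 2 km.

From 700 m to 1300 m (dry): cools by 10 × 0.6 = 6°C, giving 8.4°C.
From 1300 m to 2000 m (saturated): cools by 6.1 × 0.7 = 4.27°C, giving 4.13°C.

4.13°C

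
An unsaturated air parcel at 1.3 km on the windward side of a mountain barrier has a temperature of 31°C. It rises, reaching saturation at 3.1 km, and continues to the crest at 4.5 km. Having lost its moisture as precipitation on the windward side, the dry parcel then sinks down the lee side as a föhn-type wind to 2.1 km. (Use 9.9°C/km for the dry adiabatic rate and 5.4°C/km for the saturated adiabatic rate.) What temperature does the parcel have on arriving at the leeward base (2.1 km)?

1300–3100 m, dry: Δz = 1.8 km ⇒ ΔT = -17.82°C; T = 13.18°C
3100–4500 m, saturated: Δz = 1.4 km ⇒ ΔT = -7.56°C; T = 5.62°C
4500–2100 m, dry descent: Δz = 2.4 km ⇒ ΔT = +23.76°C; T = 29.38°C

29.38°C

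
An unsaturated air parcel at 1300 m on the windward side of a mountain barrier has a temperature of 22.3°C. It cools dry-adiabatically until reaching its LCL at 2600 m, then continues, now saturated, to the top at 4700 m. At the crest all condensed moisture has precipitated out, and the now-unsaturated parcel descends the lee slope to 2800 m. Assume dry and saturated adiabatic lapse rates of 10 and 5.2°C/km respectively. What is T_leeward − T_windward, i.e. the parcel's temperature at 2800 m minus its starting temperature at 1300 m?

-4.92°C

Dry to 2600 m: -10 × 1.3 km = -13°C, so T = 9.3°C.
Saturated to 4700 m: -5.2 × 2.1 km = -10.92°C, so T = -1.62°C.
Dry descent to 2800 m: +10 × 1.9 km = +19°C, so T = 17.38°C.
Net change vs windward start: 17.38 − 22.3 = -4.92°C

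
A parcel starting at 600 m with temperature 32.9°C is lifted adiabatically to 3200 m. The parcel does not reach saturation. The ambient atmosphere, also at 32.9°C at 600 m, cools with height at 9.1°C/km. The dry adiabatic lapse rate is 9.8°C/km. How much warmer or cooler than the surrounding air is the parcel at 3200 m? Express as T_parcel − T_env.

-1.82°C (parcel cooler than environment)

Parcel:
  From 600 m to 3200 m (dry): cools by 9.8 × 2.6 = 25.48°C, giving 7.42°C.
Environment:
  From 600 m to 3200 m (environment): cools by 9.1 × 2.6 = 23.66°C, giving 9.24°C.
T_parcel − T_env = 7.42 − 9.24 = -1.82°C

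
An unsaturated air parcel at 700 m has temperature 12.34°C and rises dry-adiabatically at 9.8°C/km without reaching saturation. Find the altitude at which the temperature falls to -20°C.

Height above start = (12.34 − (-20)) / 9.8 = 3.3 km
Altitude = 700 m + 3300 m = 4000 m

4000 m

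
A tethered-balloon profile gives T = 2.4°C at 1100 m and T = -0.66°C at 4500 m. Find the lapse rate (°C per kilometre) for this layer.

0.9°C/km

Γ = −ΔT/Δz = (2.4 − (-0.66)) / (4500 − 1100) m
  = 3.06°C / 3.4 km = 0.9°C/km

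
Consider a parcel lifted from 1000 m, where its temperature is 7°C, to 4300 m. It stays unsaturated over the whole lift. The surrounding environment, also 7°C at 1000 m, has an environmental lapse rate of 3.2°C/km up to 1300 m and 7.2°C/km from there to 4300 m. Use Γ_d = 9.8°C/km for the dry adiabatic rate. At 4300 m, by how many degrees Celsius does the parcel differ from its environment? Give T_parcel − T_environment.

Parcel:
  1000 → 4300 m (dry, 9.8°C/km): ΔT = -9.8 × 3.3 = -32.34°C → T = -25.34°C
Environment:
  1000 → 1300 m (environment, lower layer, 3.2°C/km): ΔT = -3.2 × 0.3 = -0.96°C → T = 6.04°C
  1300 → 4300 m (environment, upper layer, 7.2°C/km): ΔT = -7.2 × 3 = -21.6°C → T = -15.56°C
T_parcel − T_env = -25.34 − (-15.56) = -9.78°C

-9.78°C (parcel cooler than environment)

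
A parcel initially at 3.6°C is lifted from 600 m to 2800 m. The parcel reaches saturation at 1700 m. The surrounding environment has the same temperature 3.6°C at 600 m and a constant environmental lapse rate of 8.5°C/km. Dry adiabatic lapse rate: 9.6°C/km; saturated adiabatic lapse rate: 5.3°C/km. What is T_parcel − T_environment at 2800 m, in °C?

Parcel:
  From 600 m to 1700 m (dry): cools by 9.6 × 1.1 = 10.56°C, giving -6.96°C.
  From 1700 m to 2800 m (saturated): cools by 5.3 × 1.1 = 5.83°C, giving -12.79°C.
Environment:
  From 600 m to 2800 m (environment): cools by 8.5 × 2.2 = 18.7°C, giving -15.1°C.
T_parcel − T_env = -12.79 − (-15.1) = +2.31°C

+2.31°C (parcel warmer than environment)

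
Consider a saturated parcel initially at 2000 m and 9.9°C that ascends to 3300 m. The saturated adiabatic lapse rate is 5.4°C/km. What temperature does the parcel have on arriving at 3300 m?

From 2000 m to 3300 m (saturated adiabatic): cools by 5.4 × 1.3 = 7.02°C, giving 2.88°C.

2.88°C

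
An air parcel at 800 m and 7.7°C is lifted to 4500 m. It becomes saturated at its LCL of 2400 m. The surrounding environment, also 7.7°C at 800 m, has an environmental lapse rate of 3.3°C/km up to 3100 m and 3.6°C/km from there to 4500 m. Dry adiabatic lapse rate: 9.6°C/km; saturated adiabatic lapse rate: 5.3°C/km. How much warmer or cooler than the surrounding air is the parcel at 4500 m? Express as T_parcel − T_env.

-13.86°C (parcel cooler than environment)

Parcel:
  From 800 m to 2400 m (dry): cools by 9.6 × 1.6 = 15.36°C, giving -7.66°C.
  From 2400 m to 4500 m (saturated): cools by 5.3 × 2.1 = 11.13°C, giving -18.79°C.
Environment:
  From 800 m to 3100 m (environment, lower layer): cools by 3.3 × 2.3 = 7.59°C, giving 0.11°C.
  From 3100 m to 4500 m (environment, upper layer): cools by 3.6 × 1.4 = 5.04°C, giving -4.93°C.
T_parcel − T_env = -18.79 − (-4.93) = -13.86°C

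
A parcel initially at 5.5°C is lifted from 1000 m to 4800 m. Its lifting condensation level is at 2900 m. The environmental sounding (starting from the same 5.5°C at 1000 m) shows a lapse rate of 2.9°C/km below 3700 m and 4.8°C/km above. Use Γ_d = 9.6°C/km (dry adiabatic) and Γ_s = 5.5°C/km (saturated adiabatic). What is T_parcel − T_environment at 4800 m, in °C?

Parcel:
  Dry to 2900 m: -9.6 × 1.9 km = -18.24°C, so T = -12.74°C.
  Saturated to 4800 m: -5.5 × 1.9 km = -10.45°C, so T = -23.19°C.
Environment:
  Environment, lower layer to 3700 m: -2.9 × 2.7 km = -7.83°C, so T = -2.33°C.
  Environment, upper layer to 4800 m: -4.8 × 1.1 km = -5.28°C, so T = -7.61°C.
T_parcel − T_env = -23.19 − (-7.61) = -15.58°C

-15.58°C (parcel cooler than environment)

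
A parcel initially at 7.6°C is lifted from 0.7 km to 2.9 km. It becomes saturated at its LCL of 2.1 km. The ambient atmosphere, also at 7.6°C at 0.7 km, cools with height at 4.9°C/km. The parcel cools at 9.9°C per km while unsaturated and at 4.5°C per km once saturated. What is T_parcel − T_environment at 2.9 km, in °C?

-6.68°C (parcel cooler than environment)

Parcel:
  700–2100 m, dry: Δz = 1.4 km ⇒ ΔT = -13.86°C; T = -6.26°C
  2100–2900 m, saturated: Δz = 0.8 km ⇒ ΔT = -3.6°C; T = -9.86°C
Environment:
  700–2900 m, environment: Δz = 2.2 km ⇒ ΔT = -10.78°C; T = -3.18°C
T_parcel − T_env = -9.86 − (-3.18) = -6.68°C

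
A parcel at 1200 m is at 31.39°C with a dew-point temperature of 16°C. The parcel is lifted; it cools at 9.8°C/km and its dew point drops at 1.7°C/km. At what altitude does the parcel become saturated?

T and T_d converge at 9.8 − 1.7 = 8.1°C per km
Height above start = (31.39 − 16) / 8.1 = 1.9 km
LCL altitude = 1200 m + 1900 m = 3100 m

3100 m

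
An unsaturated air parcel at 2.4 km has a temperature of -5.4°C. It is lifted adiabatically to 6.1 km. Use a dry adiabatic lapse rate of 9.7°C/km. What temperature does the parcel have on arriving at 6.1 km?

Dry adiabatic to 6100 m: -9.7 × 3.7 km = -35.89°C, so T = -41.29°C.

-41.29°C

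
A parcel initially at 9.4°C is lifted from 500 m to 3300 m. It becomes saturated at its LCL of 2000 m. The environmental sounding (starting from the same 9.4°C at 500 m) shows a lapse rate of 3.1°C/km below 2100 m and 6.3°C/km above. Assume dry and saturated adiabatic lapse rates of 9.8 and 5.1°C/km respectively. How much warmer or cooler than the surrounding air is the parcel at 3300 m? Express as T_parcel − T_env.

Parcel:
  Dry to 2000 m: -9.8 × 1.5 km = -14.7°C, so T = -5.3°C.
  Saturated to 3300 m: -5.1 × 1.3 km = -6.63°C, so T = -11.93°C.
Environment:
  Environment, lower layer to 2100 m: -3.1 × 1.6 km = -4.96°C, so T = 4.44°C.
  Environment, upper layer to 3300 m: -6.3 × 1.2 km = -7.56°C, so T = -3.12°C.
T_parcel − T_env = -11.93 − (-3.12) = -8.81°C

-8.81°C (parcel cooler than environment)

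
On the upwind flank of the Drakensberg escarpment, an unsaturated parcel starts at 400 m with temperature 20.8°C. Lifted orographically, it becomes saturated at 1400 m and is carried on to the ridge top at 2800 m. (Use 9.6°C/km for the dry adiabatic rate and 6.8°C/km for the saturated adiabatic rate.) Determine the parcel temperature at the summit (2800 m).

Dry to 1400 m: -9.6 × 1 km = -9.6°C, so T = 11.2°C.
Saturated to 2800 m: -6.8 × 1.4 km = -9.52°C, so T = 1.68°C.

1.68°C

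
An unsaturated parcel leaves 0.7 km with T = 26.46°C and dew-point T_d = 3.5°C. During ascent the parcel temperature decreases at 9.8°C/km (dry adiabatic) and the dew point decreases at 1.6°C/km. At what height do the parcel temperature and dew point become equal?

3.5 km

T and T_d converge at 9.8 − 1.6 = 8.2°C per km
Height above start = (26.46 − 3.5) / 8.2 = 2.8 km
LCL altitude = 700 m + 2800 m = 3500 m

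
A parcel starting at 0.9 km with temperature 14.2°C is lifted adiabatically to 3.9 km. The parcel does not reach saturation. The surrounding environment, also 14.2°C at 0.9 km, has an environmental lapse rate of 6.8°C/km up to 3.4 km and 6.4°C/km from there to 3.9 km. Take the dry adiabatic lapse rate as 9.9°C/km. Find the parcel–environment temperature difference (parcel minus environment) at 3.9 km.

-9.5°C (parcel cooler than environment)

Parcel:
  900 → 3900 m (dry, 9.9°C/km): ΔT = -9.9 × 3 = -29.7°C → T = -15.5°C
Environment:
  900 → 3400 m (environment, lower layer, 6.8°C/km): ΔT = -6.8 × 2.5 = -17°C → T = -2.8°C
  3400 → 3900 m (environment, upper layer, 6.4°C/km): ΔT = -6.4 × 0.5 = -3.2°C → T = -6°C
T_parcel − T_env = -15.5 − (-6) = -9.5°C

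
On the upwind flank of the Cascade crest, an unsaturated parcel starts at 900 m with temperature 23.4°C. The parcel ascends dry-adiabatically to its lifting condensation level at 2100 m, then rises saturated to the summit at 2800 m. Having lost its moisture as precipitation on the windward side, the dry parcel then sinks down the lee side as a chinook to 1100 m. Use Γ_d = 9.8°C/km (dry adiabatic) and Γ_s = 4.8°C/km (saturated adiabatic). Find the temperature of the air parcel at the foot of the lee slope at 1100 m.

24.94°C

Dry to 2100 m: -9.8 × 1.2 km = -11.76°C, so T = 11.64°C.
Saturated to 2800 m: -4.8 × 0.7 km = -3.36°C, so T = 8.28°C.
Dry descent to 1100 m: +9.8 × 1.7 km = +16.66°C, so T = 24.94°C.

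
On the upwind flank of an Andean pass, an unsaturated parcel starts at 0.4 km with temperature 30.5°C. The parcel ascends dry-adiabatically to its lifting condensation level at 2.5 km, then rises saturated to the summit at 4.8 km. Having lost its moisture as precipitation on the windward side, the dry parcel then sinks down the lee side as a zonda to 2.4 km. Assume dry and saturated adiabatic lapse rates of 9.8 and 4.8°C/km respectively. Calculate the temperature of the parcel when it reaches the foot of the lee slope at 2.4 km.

400 → 2500 m (dry, 9.8°C/km): ΔT = -9.8 × 2.1 = -20.58°C → T = 9.92°C
2500 → 4800 m (saturated, 4.8°C/km): ΔT = -4.8 × 2.3 = -11.04°C → T = -1.12°C
4800 → 2400 m (dry descent, 9.8°C/km): ΔT = +9.8 × 2.4 = +23.52°C → T = 22.4°C

22.4°C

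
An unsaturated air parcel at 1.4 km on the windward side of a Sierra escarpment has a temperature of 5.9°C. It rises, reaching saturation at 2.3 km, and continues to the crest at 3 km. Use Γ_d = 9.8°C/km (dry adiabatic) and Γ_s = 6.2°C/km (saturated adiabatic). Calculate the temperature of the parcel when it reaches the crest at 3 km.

-7.26°C

Dry to 2300 m: -9.8 × 0.9 km = -8.82°C, so T = -2.92°C.
Saturated to 3000 m: -6.2 × 0.7 km = -4.34°C, so T = -7.26°C.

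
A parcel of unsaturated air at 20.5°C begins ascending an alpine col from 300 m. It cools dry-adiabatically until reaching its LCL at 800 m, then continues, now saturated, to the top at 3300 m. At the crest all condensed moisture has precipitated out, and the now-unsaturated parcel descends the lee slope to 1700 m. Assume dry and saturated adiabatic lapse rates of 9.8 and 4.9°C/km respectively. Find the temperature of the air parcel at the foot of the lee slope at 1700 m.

19.03°C

300–800 m, dry: Δz = 0.5 km ⇒ ΔT = -4.9°C; T = 15.6°C
800–3300 m, saturated: Δz = 2.5 km ⇒ ΔT = -12.25°C; T = 3.35°C
3300–1700 m, dry descent: Δz = 1.6 km ⇒ ΔT = +15.68°C; T = 19.03°C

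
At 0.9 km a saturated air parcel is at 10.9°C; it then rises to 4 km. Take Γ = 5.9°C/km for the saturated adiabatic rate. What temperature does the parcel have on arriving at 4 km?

-7.39°C

From 900 m to 4000 m (saturated adiabatic): cools by 5.9 × 3.1 = 18.29°C, giving -7.39°C.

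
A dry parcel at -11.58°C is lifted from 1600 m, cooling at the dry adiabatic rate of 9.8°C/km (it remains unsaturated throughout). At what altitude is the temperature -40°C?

4500 m

Height above start = (-11.58 − (-40)) / 9.8 = 2.9 km
Altitude = 1600 m + 2900 m = 4500 m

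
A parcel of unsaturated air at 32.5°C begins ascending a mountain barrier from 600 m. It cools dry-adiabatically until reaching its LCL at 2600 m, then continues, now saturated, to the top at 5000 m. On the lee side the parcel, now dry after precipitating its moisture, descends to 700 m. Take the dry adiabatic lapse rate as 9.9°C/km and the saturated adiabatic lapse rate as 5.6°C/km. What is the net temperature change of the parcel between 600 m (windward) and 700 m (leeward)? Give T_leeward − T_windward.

600–2600 m, dry: Δz = 2 km ⇒ ΔT = -19.8°C; T = 12.7°C
2600–5000 m, saturated: Δz = 2.4 km ⇒ ΔT = -13.44°C; T = -0.74°C
5000–700 m, dry descent: Δz = 4.3 km ⇒ ΔT = +42.57°C; T = 41.83°C
Net change vs windward start: 41.83 − 32.5 = +9.33°C

+9.33°C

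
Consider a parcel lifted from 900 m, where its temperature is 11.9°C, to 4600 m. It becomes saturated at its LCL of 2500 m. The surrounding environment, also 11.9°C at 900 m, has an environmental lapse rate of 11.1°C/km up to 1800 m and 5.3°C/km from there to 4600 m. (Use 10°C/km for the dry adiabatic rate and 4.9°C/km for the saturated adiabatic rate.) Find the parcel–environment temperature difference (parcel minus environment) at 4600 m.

-1.46°C (parcel cooler than environment)

Parcel:
  Dry to 2500 m: -10 × 1.6 km = -16°C, so T = -4.1°C.
  Saturated to 4600 m: -4.9 × 2.1 km = -10.29°C, so T = -14.39°C.
Environment:
  Environment, lower layer to 1800 m: -11.1 × 0.9 km = -9.99°C, so T = 1.91°C.
  Environment, upper layer to 4600 m: -5.3 × 2.8 km = -14.84°C, so T = -12.93°C.
T_parcel − T_env = -14.39 − (-12.93) = -1.46°C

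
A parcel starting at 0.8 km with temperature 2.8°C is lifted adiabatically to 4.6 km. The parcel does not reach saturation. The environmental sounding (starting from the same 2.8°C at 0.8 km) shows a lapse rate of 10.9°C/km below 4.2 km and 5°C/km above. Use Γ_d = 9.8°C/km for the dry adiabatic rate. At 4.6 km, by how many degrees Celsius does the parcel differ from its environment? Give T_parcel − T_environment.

Parcel:
  Dry to 4600 m: -9.8 × 3.8 km = -37.24°C, so T = -34.44°C.
Environment:
  Environment, lower layer to 4200 m: -10.9 × 3.4 km = -37.06°C, so T = -34.26°C.
  Environment, upper layer to 4600 m: -5 × 0.4 km = -2°C, so T = -36.26°C.
T_parcel − T_env = -34.44 − (-36.26) = +1.82°C

+1.82°C (parcel warmer than environment)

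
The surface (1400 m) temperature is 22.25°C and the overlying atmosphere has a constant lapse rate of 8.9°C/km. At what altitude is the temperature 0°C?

Height above start = (22.25 − 0) / 8.9 = 2.5 km
Altitude = 1400 m + 2500 m = 3900 m

3900 m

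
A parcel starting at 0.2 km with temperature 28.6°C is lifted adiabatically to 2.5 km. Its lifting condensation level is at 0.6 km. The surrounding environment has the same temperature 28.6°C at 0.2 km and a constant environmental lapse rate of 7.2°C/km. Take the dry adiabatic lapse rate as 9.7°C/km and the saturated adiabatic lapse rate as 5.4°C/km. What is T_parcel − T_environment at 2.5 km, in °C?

+2.42°C (parcel warmer than environment)

Parcel:
  From 200 m to 600 m (dry): cools by 9.7 × 0.4 = 3.88°C, giving 24.72°C.
  From 600 m to 2500 m (saturated): cools by 5.4 × 1.9 = 10.26°C, giving 14.46°C.
Environment:
  From 200 m to 2500 m (environment): cools by 7.2 × 2.3 = 16.56°C, giving 12.04°C.
T_parcel − T_env = 14.46 − 12.04 = +2.42°C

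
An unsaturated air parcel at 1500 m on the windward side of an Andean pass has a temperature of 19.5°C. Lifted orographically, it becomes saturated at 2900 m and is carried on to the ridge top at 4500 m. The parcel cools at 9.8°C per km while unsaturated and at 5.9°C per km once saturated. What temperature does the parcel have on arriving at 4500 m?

1500–2900 m, dry: Δz = 1.4 km ⇒ ΔT = -13.72°C; T = 5.78°C
2900–4500 m, saturated: Δz = 1.6 km ⇒ ΔT = -9.44°C; T = -3.66°C

-3.66°C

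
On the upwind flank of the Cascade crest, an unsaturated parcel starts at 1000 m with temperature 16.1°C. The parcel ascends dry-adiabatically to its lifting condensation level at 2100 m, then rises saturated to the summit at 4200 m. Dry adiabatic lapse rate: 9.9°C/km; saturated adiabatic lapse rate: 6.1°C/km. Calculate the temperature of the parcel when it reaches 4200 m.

-7.6°C

Dry to 2100 m: -9.9 × 1.1 km = -10.89°C, so T = 5.21°C.
Saturated to 4200 m: -6.1 × 2.1 km = -12.81°C, so T = -7.6°C.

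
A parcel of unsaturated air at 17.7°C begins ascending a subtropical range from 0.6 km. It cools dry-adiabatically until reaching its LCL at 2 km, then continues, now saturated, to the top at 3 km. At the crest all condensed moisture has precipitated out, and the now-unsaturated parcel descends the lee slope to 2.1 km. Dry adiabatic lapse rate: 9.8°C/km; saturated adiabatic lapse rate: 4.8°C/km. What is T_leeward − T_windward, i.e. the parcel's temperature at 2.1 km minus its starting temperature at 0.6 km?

-9.7°C

600 → 2000 m (dry, 9.8°C/km): ΔT = -9.8 × 1.4 = -13.72°C → T = 3.98°C
2000 → 3000 m (saturated, 4.8°C/km): ΔT = -4.8 × 1 = -4.8°C → T = -0.82°C
3000 → 2100 m (dry descent, 9.8°C/km): ΔT = +9.8 × 0.9 = +8.82°C → T = 8°C
Net change vs windward start: 8 − 17.7 = -9.7°C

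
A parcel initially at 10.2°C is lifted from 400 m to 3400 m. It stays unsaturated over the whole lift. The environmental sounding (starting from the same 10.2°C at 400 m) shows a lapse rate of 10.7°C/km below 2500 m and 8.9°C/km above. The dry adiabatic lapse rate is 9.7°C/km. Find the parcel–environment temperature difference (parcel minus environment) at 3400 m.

Parcel:
  400–3400 m, dry: Δz = 3 km ⇒ ΔT = -29.1°C; T = -18.9°C
Environment:
  400–2500 m, environment, lower layer: Δz = 2.1 km ⇒ ΔT = -22.47°C; T = -12.27°C
  2500–3400 m, environment, upper layer: Δz = 0.9 km ⇒ ΔT = -8.01°C; T = -20.28°C
T_parcel − T_env = -18.9 − (-20.28) = +1.38°C

+1.38°C (parcel warmer than environment)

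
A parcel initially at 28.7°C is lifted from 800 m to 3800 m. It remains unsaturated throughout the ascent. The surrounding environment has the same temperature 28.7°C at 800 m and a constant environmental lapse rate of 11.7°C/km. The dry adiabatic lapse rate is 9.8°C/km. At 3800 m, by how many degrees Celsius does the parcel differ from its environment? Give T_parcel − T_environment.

+5.7°C (parcel warmer than environment)

Parcel:
  From 800 m to 3800 m (dry): cools by 9.8 × 3 = 29.4°C, giving -0.7°C.
Environment:
  From 800 m to 3800 m (environment): cools by 11.7 × 3 = 35.1°C, giving -6.4°C.
T_parcel − T_env = -0.7 − (-6.4) = +5.7°C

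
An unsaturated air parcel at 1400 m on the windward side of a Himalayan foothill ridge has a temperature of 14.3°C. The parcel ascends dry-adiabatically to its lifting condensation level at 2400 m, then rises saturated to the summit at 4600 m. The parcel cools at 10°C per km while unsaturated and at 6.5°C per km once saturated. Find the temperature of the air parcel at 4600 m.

From 1400 m to 2400 m (dry): cools by 10 × 1 = 10°C, giving 4.3°C.
From 2400 m to 4600 m (saturated): cools by 6.5 × 2.2 = 14.3°C, giving -10°C.

-10°C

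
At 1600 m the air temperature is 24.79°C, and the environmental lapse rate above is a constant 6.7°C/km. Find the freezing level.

5300 m

Height above start = (24.79 − 0) / 6.7 = 3.7 km
Altitude = 1600 m + 3700 m = 5300 m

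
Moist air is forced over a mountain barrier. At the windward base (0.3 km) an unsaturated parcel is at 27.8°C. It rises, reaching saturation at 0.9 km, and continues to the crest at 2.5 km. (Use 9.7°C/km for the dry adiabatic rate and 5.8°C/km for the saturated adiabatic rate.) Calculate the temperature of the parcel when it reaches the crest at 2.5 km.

12.7°C

300–900 m, dry: Δz = 0.6 km ⇒ ΔT = -5.82°C; T = 21.98°C
900–2500 m, saturated: Δz = 1.6 km ⇒ ΔT = -9.28°C; T = 12.7°C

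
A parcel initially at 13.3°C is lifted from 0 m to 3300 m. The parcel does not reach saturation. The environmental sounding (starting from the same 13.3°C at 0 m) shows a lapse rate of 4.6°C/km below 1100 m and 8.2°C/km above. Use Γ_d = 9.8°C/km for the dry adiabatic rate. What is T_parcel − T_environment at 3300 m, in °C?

Parcel:
  From 0 m to 3300 m (dry): cools by 9.8 × 3.3 = 32.34°C, giving -19.04°C.
Environment:
  From 0 m to 1100 m (environment, lower layer): cools by 4.6 × 1.1 = 5.06°C, giving 8.24°C.
  From 1100 m to 3300 m (environment, upper layer): cools by 8.2 × 2.2 = 18.04°C, giving -9.8°C.
T_parcel − T_env = -19.04 − (-9.8) = -9.24°C

-9.24°C (parcel cooler than environment)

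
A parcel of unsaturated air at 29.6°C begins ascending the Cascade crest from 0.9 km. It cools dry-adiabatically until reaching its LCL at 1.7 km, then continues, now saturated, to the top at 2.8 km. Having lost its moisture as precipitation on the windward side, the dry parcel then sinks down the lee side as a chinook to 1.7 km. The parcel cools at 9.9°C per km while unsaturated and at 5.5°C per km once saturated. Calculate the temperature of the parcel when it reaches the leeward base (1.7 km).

26.52°C

900 → 1700 m (dry, 9.9°C/km): ΔT = -9.9 × 0.8 = -7.92°C → T = 21.68°C
1700 → 2800 m (saturated, 5.5°C/km): ΔT = -5.5 × 1.1 = -6.05°C → T = 15.63°C
2800 → 1700 m (dry descent, 9.9°C/km): ΔT = +9.9 × 1.1 = +10.89°C → T = 26.52°C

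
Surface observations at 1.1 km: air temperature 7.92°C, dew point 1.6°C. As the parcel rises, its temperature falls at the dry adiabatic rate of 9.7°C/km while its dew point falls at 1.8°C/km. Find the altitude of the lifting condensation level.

1.9 km

T and T_d converge at 9.7 − 1.8 = 7.9°C per km
Height above start = (7.92 − 1.6) / 7.9 = 0.8 km
LCL altitude = 1100 m + 800 m = 1900 m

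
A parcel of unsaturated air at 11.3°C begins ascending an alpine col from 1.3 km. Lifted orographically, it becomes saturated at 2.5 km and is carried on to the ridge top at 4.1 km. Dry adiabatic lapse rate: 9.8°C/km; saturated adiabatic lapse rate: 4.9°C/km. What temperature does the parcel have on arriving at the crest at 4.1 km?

-8.3°C

1300 → 2500 m (dry, 9.8°C/km): ΔT = -9.8 × 1.2 = -11.76°C → T = -0.46°C
2500 → 4100 m (saturated, 4.9°C/km): ΔT = -4.9 × 1.6 = -7.84°C → T = -8.3°C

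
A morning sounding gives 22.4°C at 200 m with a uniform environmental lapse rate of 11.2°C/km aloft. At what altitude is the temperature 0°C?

2200 m

Height above start = (22.4 − 0) / 11.2 = 2 km
Altitude = 200 m + 2000 m = 2200 m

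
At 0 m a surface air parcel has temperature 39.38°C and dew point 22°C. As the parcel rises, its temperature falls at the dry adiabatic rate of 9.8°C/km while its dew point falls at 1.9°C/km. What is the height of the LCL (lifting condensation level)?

T and T_d converge at 9.8 − 1.9 = 7.9°C per km
Height above start = (39.38 − 22) / 7.9 = 2.2 km
LCL altitude = 0 m + 2200 m = 2200 m

2200 m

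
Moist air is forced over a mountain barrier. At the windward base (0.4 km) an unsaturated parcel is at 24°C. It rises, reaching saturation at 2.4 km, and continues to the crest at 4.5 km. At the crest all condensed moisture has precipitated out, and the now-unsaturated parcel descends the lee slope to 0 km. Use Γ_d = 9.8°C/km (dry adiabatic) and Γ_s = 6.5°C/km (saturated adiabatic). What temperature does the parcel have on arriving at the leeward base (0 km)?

34.85°C

400 → 2400 m (dry, 9.8°C/km): ΔT = -9.8 × 2 = -19.6°C → T = 4.4°C
2400 → 4500 m (saturated, 6.5°C/km): ΔT = -6.5 × 2.1 = -13.65°C → T = -9.25°C
4500 → 0 m (dry descent, 9.8°C/km): ΔT = +9.8 × 4.5 = +44.1°C → T = 34.85°C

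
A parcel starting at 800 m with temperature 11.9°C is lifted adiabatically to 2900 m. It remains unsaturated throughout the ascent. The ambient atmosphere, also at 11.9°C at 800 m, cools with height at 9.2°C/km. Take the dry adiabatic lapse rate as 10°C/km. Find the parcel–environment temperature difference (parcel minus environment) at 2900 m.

Parcel:
  800 → 2900 m (dry, 10°C/km): ΔT = -10 × 2.1 = -21°C → T = -9.1°C
Environment:
  800 → 2900 m (environment, 9.2°C/km): ΔT = -9.2 × 2.1 = -19.32°C → T = -7.42°C
T_parcel − T_env = -9.1 − (-7.42) = -1.68°C

-1.68°C (parcel cooler than environment)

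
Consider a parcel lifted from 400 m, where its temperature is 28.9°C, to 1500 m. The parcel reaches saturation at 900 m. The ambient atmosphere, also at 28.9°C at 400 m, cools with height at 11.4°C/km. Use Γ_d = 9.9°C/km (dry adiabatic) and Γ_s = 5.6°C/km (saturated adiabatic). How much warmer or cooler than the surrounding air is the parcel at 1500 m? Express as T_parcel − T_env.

+4.23°C (parcel warmer than environment)

Parcel:
  400–900 m, dry: Δz = 0.5 km ⇒ ΔT = -4.95°C; T = 23.95°C
  900–1500 m, saturated: Δz = 0.6 km ⇒ ΔT = -3.36°C; T = 20.59°C
Environment:
  400–1500 m, environment: Δz = 1.1 km ⇒ ΔT = -12.54°C; T = 16.36°C
T_parcel − T_env = 20.59 − 16.36 = +4.23°C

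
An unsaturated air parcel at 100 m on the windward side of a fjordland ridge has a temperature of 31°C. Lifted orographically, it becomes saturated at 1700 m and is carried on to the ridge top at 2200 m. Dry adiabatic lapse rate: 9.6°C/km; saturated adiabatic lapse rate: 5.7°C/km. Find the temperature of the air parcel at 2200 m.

From 100 m to 1700 m (dry): cools by 9.6 × 1.6 = 15.36°C, giving 15.64°C.
From 1700 m to 2200 m (saturated): cools by 5.7 × 0.5 = 2.85°C, giving 12.79°C.

12.79°C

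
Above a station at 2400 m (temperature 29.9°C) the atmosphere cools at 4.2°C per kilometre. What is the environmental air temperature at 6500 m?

12.68°C

From 2400 m to 6500 m (environmental): cools by 4.2 × 4.1 = 17.22°C, giving 12.68°C.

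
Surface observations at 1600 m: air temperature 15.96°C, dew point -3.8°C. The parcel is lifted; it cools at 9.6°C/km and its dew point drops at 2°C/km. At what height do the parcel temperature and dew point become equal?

T and T_d converge at 9.6 − 2 = 7.6°C per km
Height above start = (15.96 − (-3.8)) / 7.6 = 2.6 km
LCL altitude = 1600 m + 2600 m = 4200 m

4200 m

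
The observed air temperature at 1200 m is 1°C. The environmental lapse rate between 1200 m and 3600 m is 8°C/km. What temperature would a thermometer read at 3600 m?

-18.2°C

From 1200 m to 3600 m (environmental): cools by 8 × 2.4 = 19.2°C, giving -18.2°C.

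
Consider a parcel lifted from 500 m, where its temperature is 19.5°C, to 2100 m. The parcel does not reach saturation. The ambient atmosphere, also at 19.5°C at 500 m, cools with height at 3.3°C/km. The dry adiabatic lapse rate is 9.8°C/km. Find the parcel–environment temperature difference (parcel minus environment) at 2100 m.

Parcel:
  500–2100 m, dry: Δz = 1.6 km ⇒ ΔT = -15.68°C; T = 3.82°C
Environment:
  500–2100 m, environment: Δz = 1.6 km ⇒ ΔT = -5.28°C; T = 14.22°C
T_parcel − T_env = 3.82 − 14.22 = -10.4°C

-10.4°C (parcel cooler than environment)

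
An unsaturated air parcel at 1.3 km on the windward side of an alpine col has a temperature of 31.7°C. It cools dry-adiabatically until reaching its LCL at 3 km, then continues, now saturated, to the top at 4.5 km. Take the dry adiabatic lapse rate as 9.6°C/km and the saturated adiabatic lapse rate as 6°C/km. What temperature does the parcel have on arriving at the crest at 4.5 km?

6.38°C

1300–3000 m, dry: Δz = 1.7 km ⇒ ΔT = -16.32°C; T = 15.38°C
3000–4500 m, saturated: Δz = 1.5 km ⇒ ΔT = -9°C; T = 6.38°C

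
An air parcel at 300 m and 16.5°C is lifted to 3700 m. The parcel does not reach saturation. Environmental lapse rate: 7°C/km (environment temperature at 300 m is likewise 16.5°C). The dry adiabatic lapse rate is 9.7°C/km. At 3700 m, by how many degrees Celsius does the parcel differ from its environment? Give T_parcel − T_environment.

Parcel:
  Dry to 3700 m: -9.7 × 3.4 km = -32.98°C, so T = -16.48°C.
Environment:
  Environment to 3700 m: -7 × 3.4 km = -23.8°C, so T = -7.3°C.
T_parcel − T_env = -16.48 − (-7.3) = -9.18°C

-9.18°C (parcel cooler than environment)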